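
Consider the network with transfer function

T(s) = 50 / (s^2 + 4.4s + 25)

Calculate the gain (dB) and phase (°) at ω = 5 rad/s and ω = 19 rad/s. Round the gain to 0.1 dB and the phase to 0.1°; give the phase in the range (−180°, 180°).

At s = jω = j5:
quadratic: (j5)² + 4.4·j5 + 25 = 0 + j22 → |·| ≈ 22, ∠ ≈ 90.00°
|T| = 50 / 22 ≈ 2.2727
Gain = 20 log₁₀(2.2727) ≈ 7.13 dB
∠T = 0.00° − 90.00° = -90.00°

At s = jω = j19:
quadratic: (j19)² + 4.4·j19 + 25 = -336 + j83.6 → |·| ≈ 346.24, ∠ ≈ 166.03°
|T| = 50 / 346.24 ≈ 0.14441
Gain = 20 log₁₀(0.14441) ≈ -16.81 dB
∠T = 0.00° − 166.03° = -166.03°

ω = 5: 7.1 dB, -90.0°; ω = 19: -16.8 dB, -166.0°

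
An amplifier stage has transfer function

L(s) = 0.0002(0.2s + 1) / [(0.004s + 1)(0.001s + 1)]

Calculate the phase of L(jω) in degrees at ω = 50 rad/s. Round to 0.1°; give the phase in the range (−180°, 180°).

At ω = 50 rad/s:
zero (1 + j50·0.2) = 1 + j10 → |·| ≈ 10.05, ∠ ≈ 84.29°
pole (1 + j50·0.004) = 1 + j0.2 → |·| ≈ 1.0198, ∠ ≈ 11.31°
pole (1 + j50·0.001) = 1 + j0.05 → |·| ≈ 1.0012, ∠ ≈ 2.86°
∠L = (84.29°) − (11.31° + 2.86°) = 70.12°

70.1°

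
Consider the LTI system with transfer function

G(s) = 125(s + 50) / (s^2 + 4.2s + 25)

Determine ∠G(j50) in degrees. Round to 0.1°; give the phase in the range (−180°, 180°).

At s = jω = j50:
zero (s+50): 50 + j50 → |·| = √(50²+50²) = √5000 ≈ 70.711, ∠ = arctan(50/50) ≈ 45.00°
quadratic: (j50)² + 4.2·j50 + 25 = -2475 + j210 → |·| ≈ 2483.9, ∠ ≈ 175.15°
∠G = 45.00° − 175.15° = -130.15°

-130.2°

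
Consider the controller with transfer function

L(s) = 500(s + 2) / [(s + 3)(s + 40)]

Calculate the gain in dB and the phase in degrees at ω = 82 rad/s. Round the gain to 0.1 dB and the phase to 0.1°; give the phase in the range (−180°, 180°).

At s = jω = j82:
zero (s+2): 2 + j82 → |·| = √(2²+82²) = √6728 ≈ 82.024, ∠ = arctan(82/2) ≈ 88.60°
pole (s+3): 3 + j82 → |·| = √(3²+82²) = √6733 ≈ 82.055, ∠ = arctan(82/3) ≈ 87.90°
pole (s+40): 40 + j82 → |·| = √(40²+82²) = √8324 ≈ 91.236, ∠ = arctan(82/40) ≈ 64.00°
|L| = 500 · 82.024 / 7486.4 ≈ 5.4782
Gain = 20 log₁₀(5.4782) ≈ 14.77 dB
∠L = 88.60° − 151.90° = -63.30°

14.8 dB, -63.3°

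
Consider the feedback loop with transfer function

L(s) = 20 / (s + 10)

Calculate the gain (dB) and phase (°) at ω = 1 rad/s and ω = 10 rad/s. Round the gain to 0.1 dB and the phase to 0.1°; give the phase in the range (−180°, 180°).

Substitute s = j1:
Numerator: 20 = 20 + j0
Denominator: (j1) + 10 = 10 + j1
|N| = √(20² + 0²) ≈ 20, ∠N ≈ 0.00°
|D| = √(10² + 1²) ≈ 10.05, ∠D ≈ 5.71°
|L| = 20 / 10.05 ≈ 1.99
Gain = 20 log₁₀(1.99) ≈ 5.98 dB
∠L = 0.00° − 5.71° = -5.71°

Substitute s = j10:
Numerator: 20 = 20 + j0
Denominator: (j10) + 10 = 10 + j10
|N| = √(20² + 0²) ≈ 20, ∠N ≈ 0.00°
|D| = √(10² + 10²) ≈ 14.142, ∠D ≈ 45.00°
|L| = 20 / 14.142 ≈ 1.4142
Gain = 20 log₁₀(1.4142) ≈ 3.01 dB
∠L = 0.00° − 45.00° = -45.00°

ω = 1: 6.0 dB, -5.7°; ω = 10: 3.0 dB, -45.0°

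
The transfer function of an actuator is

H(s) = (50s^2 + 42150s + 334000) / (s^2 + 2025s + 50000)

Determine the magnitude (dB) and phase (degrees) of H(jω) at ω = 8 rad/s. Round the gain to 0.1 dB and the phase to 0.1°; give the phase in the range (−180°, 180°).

Substitute s = j8:
Numerator: 50(j8)^2 + 42150(j8) + 334000 = 330800 + j337200
Denominator: (j8)^2 + 2025(j8) + 50000 = 49936 + j16200
|N| = √(330800² + 337200²) ≈ 4.7237e+05, ∠N ≈ 45.55°
|D| = √(49936² + 16200²) ≈ 52498, ∠D ≈ 17.97°
|H| = 4.7237e+05 / 52498 ≈ 8.9979
Gain = 20 log₁₀(8.9979) ≈ 19.08 dB
∠H = 45.55° − 17.97° = 27.58°

19.1 dB, 27.6°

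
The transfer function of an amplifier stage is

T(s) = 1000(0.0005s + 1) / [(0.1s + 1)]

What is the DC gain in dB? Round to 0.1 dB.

T(0) = 1000 · 1 / 1 = 1000
20 log₁₀(1000) ≈ 60.00 dB

60.0 dB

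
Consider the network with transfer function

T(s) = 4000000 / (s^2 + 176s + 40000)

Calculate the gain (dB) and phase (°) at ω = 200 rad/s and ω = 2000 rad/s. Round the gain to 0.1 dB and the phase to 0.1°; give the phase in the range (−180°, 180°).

At s = jω = j200:
quadratic: (j200)² + 176·j200 + 40000 = 0 + j35200 → |·| ≈ 35200, ∠ ≈ 90.00°
|T| = 4000000 / 35200 ≈ 113.64
Gain = 20 log₁₀(113.64) ≈ 41.11 dB
∠T = 0.00° − 90.00° = -90.00°

At s = jω = j2000:
quadratic: (j2000)² + 176·j2000 + 40000 = -3960000 + j352000 → |·| ≈ 3.9756e+06, ∠ ≈ 174.92°
|T| = 4000000 / 3.9756e+06 ≈ 1.0061
Gain = 20 log₁₀(1.0061) ≈ 0.05 dB
∠T = 0.00° − 174.92° = -174.92°

ω = 200: 41.1 dB, -90.0°; ω = 2000: 0.1 dB, -174.9°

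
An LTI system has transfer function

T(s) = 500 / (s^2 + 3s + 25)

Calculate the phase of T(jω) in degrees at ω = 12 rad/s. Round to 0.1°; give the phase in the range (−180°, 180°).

At s = jω = j12:
quadratic: (j12)² + 3·j12 + 25 = -119 + j36 → |·| ≈ 124.33, ∠ ≈ 163.17°
∠T = 0.00° − 163.17° = -163.17°

-163.2°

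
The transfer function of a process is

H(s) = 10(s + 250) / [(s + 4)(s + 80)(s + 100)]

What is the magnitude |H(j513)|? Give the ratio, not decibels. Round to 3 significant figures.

At s = jω = j513:
zero (s+250): 250 + j513 → |·| = √(250²+513²) = √325669 ≈ 570.67, ∠ = arctan(513/250) ≈ 64.02°
pole (s+4): 4 + j513 → |·| = √(4²+513²) = √263185 ≈ 513.02, ∠ = arctan(513/4) ≈ 89.55°
pole (s+80): 80 + j513 → |·| = √(80²+513²) = √269569 ≈ 519.2, ∠ = arctan(513/80) ≈ 81.14°
pole (s+100): 100 + j513 → |·| = √(100²+513²) = √273169 ≈ 522.66, ∠ = arctan(513/100) ≈ 78.97°
|H| = 10 · 570.67 / 1.3922e+08 ≈ 4.0991e-05

4.10e-05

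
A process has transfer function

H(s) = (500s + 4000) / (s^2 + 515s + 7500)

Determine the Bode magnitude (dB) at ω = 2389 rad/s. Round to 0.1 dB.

-13.8 dB

Substitute s = j2389:
Numerator: 500(j2389) + 4000 = 4000 + j1194500
Denominator: (j2389)^2 + 515(j2389) + 7500 = -5699821 + j1230335
|N| = √(4000² + 1194500²) ≈ 1.1945e+06, ∠N ≈ 89.81°
|D| = √(5699821² + 1230335²) ≈ 5.8311e+06, ∠D ≈ 167.82°
|H| = 1.1945e+06 / 5.8311e+06 ≈ 0.20485
Gain = 20 log₁₀(0.20485) ≈ -13.77 dB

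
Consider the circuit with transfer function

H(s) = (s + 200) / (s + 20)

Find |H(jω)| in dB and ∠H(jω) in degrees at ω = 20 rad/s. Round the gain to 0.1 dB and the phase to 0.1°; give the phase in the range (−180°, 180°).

17.0 dB, -39.3°

At s = jω = j20:
zero (s+200): 200 + j20 → |·| = √(200²+20²) = √40400 ≈ 201, ∠ = arctan(20/200) ≈ 5.71°
pole (s+20): 20 + j20 → |·| = √(20²+20²) = √800 ≈ 28.284, ∠ = arctan(20/20) ≈ 45.00°
|H| = 1 · 201 / 28.284 ≈ 7.1065
Gain = 20 log₁₀(7.1065) ≈ 17.03 dB
∠H = 5.71° − 45.00° = -39.29°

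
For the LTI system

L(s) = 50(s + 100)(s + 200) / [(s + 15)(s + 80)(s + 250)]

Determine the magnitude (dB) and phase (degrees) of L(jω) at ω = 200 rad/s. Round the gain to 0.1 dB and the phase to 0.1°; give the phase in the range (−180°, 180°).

-12.8 dB, -84.1°

At s = jω = j200:
zero (s+100): 100 + j200 → |·| = √(100²+200²) = √50000 ≈ 223.61, ∠ = arctan(200/100) ≈ 63.43°
zero (s+200): 200 + j200 → |·| = √(200²+200²) = √80000 ≈ 282.84, ∠ = arctan(200/200) ≈ 45.00°
pole (s+15): 15 + j200 → |·| = √(15²+200²) = √40225 ≈ 200.56, ∠ = arctan(200/15) ≈ 85.71°
pole (s+80): 80 + j200 → |·| = √(80²+200²) = √46400 ≈ 215.41, ∠ = arctan(200/80) ≈ 68.20°
pole (s+250): 250 + j200 → |·| = √(250²+200²) = √102500 ≈ 320.16, ∠ = arctan(200/250) ≈ 38.66°
|L| = 50 · 63246 / 1.3832e+07 ≈ 0.22862
Gain = 20 log₁₀(0.22862) ≈ -12.82 dB
∠L = 108.43° − 192.57° = -84.14°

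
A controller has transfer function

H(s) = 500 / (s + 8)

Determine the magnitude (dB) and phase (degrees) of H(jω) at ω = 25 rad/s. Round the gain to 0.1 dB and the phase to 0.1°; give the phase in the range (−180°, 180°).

25.6 dB, -72.3°

Substitute s = j25:
Numerator: 500 = 500 + j0
Denominator: (j25) + 8 = 8 + j25
|N| = √(500² + 0²) ≈ 500, ∠N ≈ 0.00°
|D| = √(8² + 25²) ≈ 26.249, ∠D ≈ 72.26°
|H| = 500 / 26.249 ≈ 19.048
Gain = 20 log₁₀(19.048) ≈ 25.60 dB
∠H = 0.00° − 72.26° = -72.26°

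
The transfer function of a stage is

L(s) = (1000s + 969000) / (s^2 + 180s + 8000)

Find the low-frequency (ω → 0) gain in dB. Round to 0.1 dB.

L(0) = 969000 / 8000 ≈ 121.12
20 log₁₀(121.12) ≈ 41.66 dB

41.7 dB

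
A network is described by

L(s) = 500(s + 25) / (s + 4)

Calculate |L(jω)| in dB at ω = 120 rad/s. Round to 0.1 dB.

54.2 dB

At s = jω = j120:
zero (s+25): 25 + j120 → |·| = √(25²+120²) = √15025 ≈ 122.58, ∠ = arctan(120/25) ≈ 78.23°
pole (s+4): 4 + j120 → |·| = √(4²+120²) = √14416 ≈ 120.07, ∠ = arctan(120/4) ≈ 88.09°
|L| = 500 · 122.58 / 120.07 ≈ 510.45
Gain = 20 log₁₀(510.45) ≈ 54.16 dB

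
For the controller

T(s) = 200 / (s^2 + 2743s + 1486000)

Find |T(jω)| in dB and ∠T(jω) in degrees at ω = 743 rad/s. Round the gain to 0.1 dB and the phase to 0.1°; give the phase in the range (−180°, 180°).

-81.0 dB, -65.4°

Substitute s = j743:
Numerator: 200 = 200 + j0
Denominator: (j743)^2 + 2743(j743) + 1486000 = 933951 + j2038049
|N| = √(200² + 0²) ≈ 200, ∠N ≈ 0.00°
|D| = √(933951² + 2038049²) ≈ 2.2419e+06, ∠D ≈ 65.38°
|T| = 200 / 2.2419e+06 ≈ 8.921e-05
Gain = 20 log₁₀(8.921e-05) ≈ -80.99 dB
∠T = 0.00° − 65.38° = -65.38°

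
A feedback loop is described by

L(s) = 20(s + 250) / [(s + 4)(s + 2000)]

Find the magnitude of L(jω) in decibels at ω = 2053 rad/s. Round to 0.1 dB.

At s = jω = j2053:
zero (s+250): 250 + j2053 → |·| = √(250²+2053²) = √4277309 ≈ 2068.2, ∠ = arctan(2053/250) ≈ 83.06°
pole (s+4): 4 + j2053 → |·| = √(4²+2053²) = √4214825 ≈ 2053, ∠ = arctan(2053/4) ≈ 89.89°
pole (s+2000): 2000 + j2053 → |·| = √(2000²+2053²) = √8214809 ≈ 2866.1, ∠ = arctan(2053/2000) ≈ 45.75°
|L| = 20 · 2068.2 / 5.8841e+06 ≈ 0.0070298
Gain = 20 log₁₀(0.0070298) ≈ -43.06 dB

-43.1 dB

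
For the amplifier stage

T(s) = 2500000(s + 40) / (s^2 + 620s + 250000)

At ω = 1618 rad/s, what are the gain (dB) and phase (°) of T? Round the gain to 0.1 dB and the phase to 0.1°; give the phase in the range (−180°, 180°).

At s = jω = j1618:
zero (s+40): 40 + j1618 → |·| = √(40²+1618²) = √2619524 ≈ 1618.5, ∠ = arctan(1618/40) ≈ 88.58°
quadratic: (j1618)² + 620·j1618 + 250000 = -2367924 + j1003160 → |·| ≈ 2.5717e+06, ∠ ≈ 157.04°
|T| = 2500000 · 1618.5 / 2.5717e+06 ≈ 1573.4
Gain = 20 log₁₀(1573.4) ≈ 63.94 dB
∠T = 88.58° − 157.04° = -68.46°

63.9 dB, -68.5°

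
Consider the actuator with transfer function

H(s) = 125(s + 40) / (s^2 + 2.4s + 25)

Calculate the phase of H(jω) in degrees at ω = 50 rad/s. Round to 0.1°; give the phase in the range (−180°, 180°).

At s = jω = j50:
zero (s+40): 40 + j50 → |·| = √(40²+50²) = √4100 ≈ 64.031, ∠ = arctan(50/40) ≈ 51.34°
quadratic: (j50)² + 2.4·j50 + 25 = -2475 + j120 → |·| ≈ 2477.9, ∠ ≈ 177.22°
∠H = 51.34° − 177.22° = -125.88°

-125.9°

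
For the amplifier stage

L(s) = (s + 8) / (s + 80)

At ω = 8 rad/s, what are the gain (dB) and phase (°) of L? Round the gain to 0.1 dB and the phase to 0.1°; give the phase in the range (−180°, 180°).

-17.0 dB, 39.3°

Substitute s = j8:
Numerator: (j8) + 8 = 8 + j8
Denominator: (j8) + 80 = 80 + j8
|N| = √(8² + 8²) ≈ 11.314, ∠N ≈ 45.00°
|D| = √(80² + 8²) ≈ 80.399, ∠D ≈ 5.71°
|L| = 11.314 / 80.399 ≈ 0.14072
Gain = 20 log₁₀(0.14072) ≈ -17.03 dB
∠L = 45.00° − 5.71° = 39.29°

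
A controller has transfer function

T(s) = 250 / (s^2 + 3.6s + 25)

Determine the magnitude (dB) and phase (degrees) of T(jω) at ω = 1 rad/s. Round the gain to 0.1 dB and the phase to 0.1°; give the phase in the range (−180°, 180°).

20.3 dB, -8.5°

At s = jω = j1:
quadratic: (j1)² + 3.6·j1 + 25 = 24 + j3.6 → |·| ≈ 24.268, ∠ ≈ 8.53°
|T| = 250 / 24.268 ≈ 10.302
Gain = 20 log₁₀(10.302) ≈ 20.26 dB
∠T = 0.00° − 8.53° = -8.53°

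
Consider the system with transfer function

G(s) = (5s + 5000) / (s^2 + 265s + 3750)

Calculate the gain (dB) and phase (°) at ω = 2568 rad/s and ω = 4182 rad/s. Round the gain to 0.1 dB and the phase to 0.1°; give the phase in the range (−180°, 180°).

Substitute s = j2568:
Numerator: 5(j2568) + 5000 = 5000 + j12840
Denominator: (j2568)^2 + 265(j2568) + 3750 = -6590874 + j680520
|N| = √(5000² + 12840²) ≈ 13779, ∠N ≈ 68.72°
|D| = √(6590874² + 680520²) ≈ 6.6259e+06, ∠D ≈ 174.10°
|G| = 13779 / 6.6259e+06 ≈ 0.0020796
Gain = 20 log₁₀(0.0020796) ≈ -53.64 dB
∠G = 68.72° − 174.10° = -105.38°

Substitute s = j4182:
Numerator: 5(j4182) + 5000 = 5000 + j20910
Denominator: (j4182)^2 + 265(j4182) + 3750 = -17485374 + j1108230
|N| = √(5000² + 20910²) ≈ 21499, ∠N ≈ 76.55°
|D| = √(17485374² + 1108230²) ≈ 1.752e+07, ∠D ≈ 176.37°
|G| = 21499 / 1.752e+07 ≈ 0.0012271
Gain = 20 log₁₀(0.0012271) ≈ -58.22 dB
∠G = 76.55° − 176.37° = -99.82°

ω = 2568: -53.6 dB, -105.4°; ω = 4182: -58.2 dB, -99.8°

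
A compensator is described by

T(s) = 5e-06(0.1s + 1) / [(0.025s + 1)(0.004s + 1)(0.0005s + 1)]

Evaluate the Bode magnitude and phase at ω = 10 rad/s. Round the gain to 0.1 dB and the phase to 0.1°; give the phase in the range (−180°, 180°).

-103.3 dB, 28.4°

At ω = 10 rad/s:
zero (1 + j10·0.1) = 1 + j1 → |·| ≈ 1.4142, ∠ ≈ 45.00°
pole (1 + j10·0.025) = 1 + j0.25 → |·| ≈ 1.0308, ∠ ≈ 14.04°
pole (1 + j10·0.004) = 1 + j0.04 → |·| ≈ 1.0008, ∠ ≈ 2.29°
pole (1 + j10·0.0005) = 1 + j0.005 → |·| ≈ 1, ∠ ≈ 0.29°
|T| = 5e-06 · 1.4142 / (1.0308 · 1.0008 · 1) ≈ 6.8542e-06
Gain = 20 log₁₀(6.8542e-06) ≈ -103.28 dB
∠T = (45.00°) − (14.04° + 2.29° + 0.29°) = 28.38°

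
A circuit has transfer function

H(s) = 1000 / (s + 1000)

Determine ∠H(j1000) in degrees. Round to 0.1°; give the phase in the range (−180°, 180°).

At s = jω = j1000:
pole (s+1000): 1000 + j1000 → |·| = √(1000²+1000²) = √2000000 ≈ 1414.2, ∠ = arctan(1000/1000) ≈ 45.00°
∠H = 0.00° − 45.00° = -45.00°

-45.0°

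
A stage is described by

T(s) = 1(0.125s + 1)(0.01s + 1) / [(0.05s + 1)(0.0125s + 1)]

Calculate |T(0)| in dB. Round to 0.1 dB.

T(0) = 1 · 1 / 1 = 1
20 log₁₀(1) ≈ 0.00 dB

0.0 dB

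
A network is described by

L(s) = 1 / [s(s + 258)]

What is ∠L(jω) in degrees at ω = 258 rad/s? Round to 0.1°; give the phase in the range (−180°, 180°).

-135.0°

At s = jω = j258:
pole (s+258): 258 + j258 → |·| = √(258²+258²) = √133128 ≈ 364.87, ∠ = arctan(258/258) ≈ 45.00°
pole at origin: |s| = 258, ∠ = 90.00° (in denominator)
∠L = 0.00° − 135.00° = -135.00°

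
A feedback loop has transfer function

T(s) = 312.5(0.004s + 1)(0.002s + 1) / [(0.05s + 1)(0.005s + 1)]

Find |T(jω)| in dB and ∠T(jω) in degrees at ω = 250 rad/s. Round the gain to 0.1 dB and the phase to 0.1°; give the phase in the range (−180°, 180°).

At ω = 250 rad/s:
zero (1 + j250·0.004) = 1 + j1 → |·| ≈ 1.4142, ∠ ≈ 45.00°
zero (1 + j250·0.002) = 1 + j0.5 → |·| ≈ 1.118, ∠ ≈ 26.57°
pole (1 + j250·0.05) = 1 + j12.5 → |·| ≈ 12.54, ∠ ≈ 85.43°
pole (1 + j250·0.005) = 1 + j1.25 → |·| ≈ 1.6008, ∠ ≈ 51.34°
|T| = 312.5 · 1.4142 · 1.118 / (12.54 · 1.6008) ≈ 24.613
Gain = 20 log₁₀(24.613) ≈ 27.82 dB
∠T = (45.00° + 26.57°) − (85.43° + 51.34°) = -65.20°

27.8 dB, -65.2°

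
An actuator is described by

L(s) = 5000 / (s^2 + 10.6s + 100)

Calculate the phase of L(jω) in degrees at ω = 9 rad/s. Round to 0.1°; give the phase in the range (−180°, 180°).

At s = jω = j9:
quadratic: (j9)² + 10.6·j9 + 100 = 19 + j95.4 → |·| ≈ 97.274, ∠ ≈ 78.74°
∠L = 0.00° − 78.74° = -78.74°

-78.7°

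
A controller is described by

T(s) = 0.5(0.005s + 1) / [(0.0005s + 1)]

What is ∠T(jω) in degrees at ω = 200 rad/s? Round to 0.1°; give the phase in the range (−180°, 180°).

At ω = 200 rad/s:
zero (1 + j200·0.005) = 1 + j1 → |·| ≈ 1.4142, ∠ ≈ 45.00°
pole (1 + j200·0.0005) = 1 + j0.1 → |·| ≈ 1.005, ∠ ≈ 5.71°
∠T = (45.00°) − (5.71°) = 39.29°

39.3°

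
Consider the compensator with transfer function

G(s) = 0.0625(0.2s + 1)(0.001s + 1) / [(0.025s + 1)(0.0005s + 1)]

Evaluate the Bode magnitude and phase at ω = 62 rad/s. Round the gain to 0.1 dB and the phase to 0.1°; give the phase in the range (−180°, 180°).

At ω = 62 rad/s:
zero (1 + j62·0.2) = 1 + j12.4 → |·| ≈ 12.44, ∠ ≈ 85.39°
zero (1 + j62·0.001) = 1 + j0.062 → |·| ≈ 1.0019, ∠ ≈ 3.55°
pole (1 + j62·0.025) = 1 + j1.55 → |·| ≈ 1.8446, ∠ ≈ 57.17°
pole (1 + j62·0.0005) = 1 + j0.031 → |·| ≈ 1.0005, ∠ ≈ 1.78°
|G| = 0.0625 · 12.44 · 1.0019 / (1.8446 · 1.0005) ≈ 0.42209
Gain = 20 log₁₀(0.42209) ≈ -7.49 dB
∠G = (85.39° + 3.55°) − (57.17° + 1.78°) = 29.99°

-7.5 dB, 30.0°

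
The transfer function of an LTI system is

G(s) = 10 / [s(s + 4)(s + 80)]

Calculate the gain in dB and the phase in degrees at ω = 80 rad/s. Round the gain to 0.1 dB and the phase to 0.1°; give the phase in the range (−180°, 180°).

-97.2 dB, 137.9°

At s = jω = j80:
pole (s+4): 4 + j80 → |·| = √(4²+80²) = √6416 ≈ 80.1, ∠ = arctan(80/4) ≈ 87.14°
pole (s+80): 80 + j80 → |·| = √(80²+80²) = √12800 ≈ 113.14, ∠ = arctan(80/80) ≈ 45.00°
pole at origin: |s| = 80, ∠ = 90.00° (in denominator)
|G| = 10 / 7.25e+05 ≈ 1.3793e-05
Gain = 20 log₁₀(1.3793e-05) ≈ -97.21 dB
∠G = 0.00° − 222.14° = -222.14° ≡ 137.86° (principal value)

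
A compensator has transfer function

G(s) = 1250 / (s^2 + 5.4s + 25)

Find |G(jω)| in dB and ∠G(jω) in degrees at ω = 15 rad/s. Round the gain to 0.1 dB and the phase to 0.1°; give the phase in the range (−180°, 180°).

At s = jω = j15:
quadratic: (j15)² + 5.4·j15 + 25 = -200 + j81 → |·| ≈ 215.78, ∠ ≈ 157.95°
|G| = 1250 / 215.78 ≈ 5.7929
Gain = 20 log₁₀(5.7929) ≈ 15.26 dB
∠G = 0.00° − 157.95° = -157.95°

15.3 dB, -158.0°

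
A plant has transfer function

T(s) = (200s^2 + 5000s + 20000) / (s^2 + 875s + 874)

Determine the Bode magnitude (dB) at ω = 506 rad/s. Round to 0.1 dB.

40.0 dB

Substitute s = j506:
Numerator: 200(j506)^2 + 5000(j506) + 20000 = -51187200 + j2530000
Denominator: (j506)^2 + 875(j506) + 874 = -255162 + j442750
|N| = √(51187200² + 2530000²) ≈ 5.125e+07, ∠N ≈ 177.17°
|D| = √(255162² + 442750²) ≈ 5.1101e+05, ∠D ≈ 119.96°
|T| = 5.125e+07 / 5.1101e+05 ≈ 100.29
Gain = 20 log₁₀(100.29) ≈ 40.03 dB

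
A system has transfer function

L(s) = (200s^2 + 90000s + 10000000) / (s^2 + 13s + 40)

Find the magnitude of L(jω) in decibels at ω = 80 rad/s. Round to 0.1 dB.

64.9 dB

Substitute s = j80:
Numerator: 200(j80)^2 + 90000(j80) + 10000000 = 8720000 + j7200000
Denominator: (j80)^2 + 13(j80) + 40 = -6360 + j1040
|N| = √(8720000² + 7200000²) ≈ 1.1308e+07, ∠N ≈ 39.55°
|D| = √(6360² + 1040²) ≈ 6444.5, ∠D ≈ 170.71°
|L| = 1.1308e+07 / 6444.5 ≈ 1754.7
Gain = 20 log₁₀(1754.7) ≈ 64.88 dB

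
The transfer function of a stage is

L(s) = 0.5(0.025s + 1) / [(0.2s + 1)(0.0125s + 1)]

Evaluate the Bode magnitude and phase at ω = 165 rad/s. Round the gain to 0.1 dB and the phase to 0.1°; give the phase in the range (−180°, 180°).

-31.0 dB, -76.0°

At ω = 165 rad/s:
zero (1 + j165·0.025) = 1 + j4.125 → |·| ≈ 4.2445, ∠ ≈ 76.37°
pole (1 + j165·0.2) = 1 + j33 → |·| ≈ 33.015, ∠ ≈ 88.26°
pole (1 + j165·0.0125) = 1 + j2.0625 → |·| ≈ 2.2921, ∠ ≈ 64.13°
|L| = 0.5 · 4.2445 / (33.015 · 2.2921) ≈ 0.028045
Gain = 20 log₁₀(0.028045) ≈ -31.04 dB
∠L = (76.37°) − (88.26° + 64.13°) = -76.02°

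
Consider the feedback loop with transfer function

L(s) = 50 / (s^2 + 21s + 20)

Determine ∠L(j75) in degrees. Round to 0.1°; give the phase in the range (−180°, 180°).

-164.3°

Substitute s = j75:
Numerator: 50 = 50 + j0
Denominator: (j75)^2 + 21(j75) + 20 = -5605 + j1575
|N| = √(50² + 0²) ≈ 50, ∠N ≈ 0.00°
|D| = √(5605² + 1575²) ≈ 5822.1, ∠D ≈ 164.30°
∠L = 0.00° − 164.30° = -164.30°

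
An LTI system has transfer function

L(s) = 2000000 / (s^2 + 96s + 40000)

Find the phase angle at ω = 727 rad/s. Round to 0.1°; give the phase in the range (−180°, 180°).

At s = jω = j727:
quadratic: (j727)² + 96·j727 + 40000 = -488529 + j69792 → |·| ≈ 4.9349e+05, ∠ ≈ 171.87°
∠L = 0.00° − 171.87° = -171.87°

-171.9°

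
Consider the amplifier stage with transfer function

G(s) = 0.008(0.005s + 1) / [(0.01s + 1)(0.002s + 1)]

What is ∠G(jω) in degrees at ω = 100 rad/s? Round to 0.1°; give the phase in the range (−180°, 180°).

At ω = 100 rad/s:
zero (1 + j100·0.005) = 1 + j0.5 → |·| ≈ 1.118, ∠ ≈ 26.57°
pole (1 + j100·0.01) = 1 + j1 → |·| ≈ 1.4142, ∠ ≈ 45.00°
pole (1 + j100·0.002) = 1 + j0.2 → |·| ≈ 1.0198, ∠ ≈ 11.31°
∠G = (26.57°) − (45.00° + 11.31°) = -29.74°

-29.7°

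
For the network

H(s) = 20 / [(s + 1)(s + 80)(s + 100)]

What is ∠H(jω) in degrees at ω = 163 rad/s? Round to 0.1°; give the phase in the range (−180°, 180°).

148.0°

At s = jω = j163:
pole (s+1): 1 + j163 → |·| = √(1²+163²) = √26570 ≈ 163, ∠ = arctan(163/1) ≈ 89.65°
pole (s+80): 80 + j163 → |·| = √(80²+163²) = √32969 ≈ 181.57, ∠ = arctan(163/80) ≈ 63.86°
pole (s+100): 100 + j163 → |·| = √(100²+163²) = √36569 ≈ 191.23, ∠ = arctan(163/100) ≈ 58.47°
∠H = 0.00° − 211.98° = -211.98° ≡ 148.02° (principal value)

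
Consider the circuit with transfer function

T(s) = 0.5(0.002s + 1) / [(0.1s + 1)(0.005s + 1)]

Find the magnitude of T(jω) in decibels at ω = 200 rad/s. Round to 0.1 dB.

-34.4 dB

At ω = 200 rad/s:
zero (1 + j200·0.002) = 1 + j0.4 → |·| ≈ 1.077, ∠ ≈ 21.80°
pole (1 + j200·0.1) = 1 + j20 → |·| ≈ 20.025, ∠ ≈ 87.14°
pole (1 + j200·0.005) = 1 + j1 → |·| ≈ 1.4142, ∠ ≈ 45.00°
|T| = 0.5 · 1.077 / (20.025 · 1.4142) ≈ 0.019015
Gain = 20 log₁₀(0.019015) ≈ -34.42 dB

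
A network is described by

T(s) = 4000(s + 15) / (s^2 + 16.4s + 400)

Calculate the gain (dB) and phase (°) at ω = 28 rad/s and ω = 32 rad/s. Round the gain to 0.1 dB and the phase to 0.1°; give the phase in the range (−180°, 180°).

ω = 28: 46.5 dB, -68.1°; ω = 32: 44.8 dB, -75.1°

At s = jω = j28:
zero (s+15): 15 + j28 → |·| = √(15²+28²) = √1009 ≈ 31.765, ∠ = arctan(28/15) ≈ 61.82°
quadratic: (j28)² + 16.4·j28 + 400 = -384 + j459.2 → |·| ≈ 598.6, ∠ ≈ 129.90°
|T| = 4000 · 31.765 / 598.6 ≈ 212.26
Gain = 20 log₁₀(212.26) ≈ 46.54 dB
∠T = 61.82° − 129.90° = -68.08°

At s = jω = j32:
zero (s+15): 15 + j32 → |·| = √(15²+32²) = √1249 ≈ 35.341, ∠ = arctan(32/15) ≈ 64.89°
quadratic: (j32)² + 16.4·j32 + 400 = -624 + j524.8 → |·| ≈ 815.35, ∠ ≈ 139.94°
|T| = 4000 · 35.341 / 815.35 ≈ 173.38
Gain = 20 log₁₀(173.38) ≈ 44.78 dB
∠T = 64.89° − 139.94° = -75.05°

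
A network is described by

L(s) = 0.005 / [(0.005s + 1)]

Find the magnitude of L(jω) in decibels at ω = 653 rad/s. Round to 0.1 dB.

-56.7 dB

At ω = 653 rad/s:
pole (1 + j653·0.005) = 1 + j3.265 → |·| ≈ 3.4147, ∠ ≈ 72.97°
|L| = 0.005 · 1 / (3.4147) ≈ 0.0014643
Gain = 20 log₁₀(0.0014643) ≈ -56.69 dB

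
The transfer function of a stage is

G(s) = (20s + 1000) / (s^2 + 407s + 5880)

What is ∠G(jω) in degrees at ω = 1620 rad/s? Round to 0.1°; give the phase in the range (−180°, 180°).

Substitute s = j1620:
Numerator: 20(j1620) + 1000 = 1000 + j32400
Denominator: (j1620)^2 + 407(j1620) + 5880 = -2618520 + j659340
|N| = √(1000² + 32400²) ≈ 32415, ∠N ≈ 88.23°
|D| = √(2618520² + 659340²) ≈ 2.7003e+06, ∠D ≈ 165.87°
∠G = 88.23° − 165.87° = -77.64°

-77.6°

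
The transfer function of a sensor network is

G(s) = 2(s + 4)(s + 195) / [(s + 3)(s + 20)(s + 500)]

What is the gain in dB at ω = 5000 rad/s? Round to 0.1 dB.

At s = jω = j5000:
zero (s+4): 4 + j5000 → |·| = √(4²+5000²) = √25000016 ≈ 5000, ∠ = arctan(5000/4) ≈ 89.95°
zero (s+195): 195 + j5000 → |·| = √(195²+5000²) = √25038025 ≈ 5003.8, ∠ = arctan(5000/195) ≈ 87.77°
pole (s+3): 3 + j5000 → |·| = √(3²+5000²) = √25000009 ≈ 5000, ∠ = arctan(5000/3) ≈ 89.97°
pole (s+20): 20 + j5000 → |·| = √(20²+5000²) = √25000400 ≈ 5000, ∠ = arctan(5000/20) ≈ 89.77°
pole (s+500): 500 + j5000 → |·| = √(500²+5000²) = √25250000 ≈ 5024.9, ∠ = arctan(5000/500) ≈ 84.29°
|G| = 2 · 2.5019e+07 / 1.2562e+11 ≈ 0.00039833
Gain = 20 log₁₀(0.00039833) ≈ -68.00 dB

-68.0 dB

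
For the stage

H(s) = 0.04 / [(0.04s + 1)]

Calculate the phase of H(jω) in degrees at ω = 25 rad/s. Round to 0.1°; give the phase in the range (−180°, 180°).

-45.0°

At ω = 25 rad/s:
pole (1 + j25·0.04) = 1 + j1 → |·| ≈ 1.4142, ∠ ≈ 45.00°
∠H = (0°) − (45.00°) = -45.00°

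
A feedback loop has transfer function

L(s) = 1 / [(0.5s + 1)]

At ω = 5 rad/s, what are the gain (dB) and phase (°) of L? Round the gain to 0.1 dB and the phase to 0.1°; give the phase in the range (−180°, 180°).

-8.6 dB, -68.2°

At ω = 5 rad/s:
pole (1 + j5·0.5) = 1 + j2.5 → |·| ≈ 2.6926, ∠ ≈ 68.20°
|L| = 1 · 1 / (2.6926) ≈ 0.37139
Gain = 20 log₁₀(0.37139) ≈ -8.60 dB
∠L = (0°) − (68.20°) = -68.20°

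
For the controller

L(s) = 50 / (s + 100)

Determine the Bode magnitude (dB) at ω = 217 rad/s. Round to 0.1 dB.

-13.6 dB

At s = jω = j217:
pole (s+100): 100 + j217 → |·| = √(100²+217²) = √57089 ≈ 238.93, ∠ = arctan(217/100) ≈ 65.26°
|L| = 50 / 238.93 ≈ 0.20927
Gain = 20 log₁₀(0.20927) ≈ -13.59 dB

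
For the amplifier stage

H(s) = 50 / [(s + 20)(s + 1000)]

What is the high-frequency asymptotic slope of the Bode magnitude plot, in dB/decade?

Each pole contributes −20 dB/decade at high frequency; each zero contributes +20 dB/decade.
Net: 0 zero(s) − 2 pole(s) → -40 dB/decade.

-40 dB/decade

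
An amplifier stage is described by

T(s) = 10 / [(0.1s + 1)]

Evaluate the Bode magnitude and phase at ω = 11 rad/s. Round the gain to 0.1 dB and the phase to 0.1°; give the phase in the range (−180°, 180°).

At ω = 11 rad/s:
pole (1 + j11·0.1) = 1 + j1.1 → |·| ≈ 1.4866, ∠ ≈ 47.73°
|T| = 10 · 1 / (1.4866) ≈ 6.7268
Gain = 20 log₁₀(6.7268) ≈ 16.56 dB
∠T = (0°) − (47.73°) = -47.73°

16.6 dB, -47.7°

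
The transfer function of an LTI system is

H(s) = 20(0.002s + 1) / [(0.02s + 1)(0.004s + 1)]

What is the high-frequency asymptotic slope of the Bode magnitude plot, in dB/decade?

Each pole contributes −20 dB/decade at high frequency; each zero contributes +20 dB/decade.
Net: 1 zero(s) − 2 pole(s) → -20 dB/decade.

-20 dB/decade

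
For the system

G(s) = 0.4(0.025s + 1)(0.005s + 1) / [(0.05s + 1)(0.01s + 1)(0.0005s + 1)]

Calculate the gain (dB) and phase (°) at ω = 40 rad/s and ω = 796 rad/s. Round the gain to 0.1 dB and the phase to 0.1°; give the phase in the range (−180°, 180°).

At ω = 40 rad/s:
zero (1 + j40·0.025) = 1 + j1 → |·| ≈ 1.4142, ∠ ≈ 45.00°
zero (1 + j40·0.005) = 1 + j0.2 → |·| ≈ 1.0198, ∠ ≈ 11.31°
pole (1 + j40·0.05) = 1 + j2 → |·| ≈ 2.2361, ∠ ≈ 63.43°
pole (1 + j40·0.01) = 1 + j0.4 → |·| ≈ 1.077, ∠ ≈ 21.80°
pole (1 + j40·0.0005) = 1 + j0.02 → |·| ≈ 1.0002, ∠ ≈ 1.15°
|G| = 0.4 · 1.4142 · 1.0198 / (2.2361 · 1.077 · 1.0002) ≈ 0.23949
Gain = 20 log₁₀(0.23949) ≈ -12.41 dB
∠G = (45.00° + 11.31°) − (63.43° + 21.80° + 1.15°) = -30.07°

At ω = 796 rad/s:
zero (1 + j796·0.025) = 1 + j19.9 → |·| ≈ 19.925, ∠ ≈ 87.12°
zero (1 + j796·0.005) = 1 + j3.98 → |·| ≈ 4.1037, ∠ ≈ 75.90°
pole (1 + j796·0.05) = 1 + j39.8 → |·| ≈ 39.813, ∠ ≈ 88.56°
pole (1 + j796·0.01) = 1 + j7.96 → |·| ≈ 8.0226, ∠ ≈ 82.84°
pole (1 + j796·0.0005) = 1 + j0.398 → |·| ≈ 1.0763, ∠ ≈ 21.70°
|G| = 0.4 · 19.925 · 4.1037 / (39.813 · 8.0226 · 1.0763) ≈ 0.095139
Gain = 20 log₁₀(0.095139) ≈ -20.43 dB
∠G = (87.12° + 75.90°) − (88.56° + 82.84° + 21.70°) = -30.08°

ω = 40: -12.4 dB, -30.1°; ω = 796: -20.4 dB, -30.1°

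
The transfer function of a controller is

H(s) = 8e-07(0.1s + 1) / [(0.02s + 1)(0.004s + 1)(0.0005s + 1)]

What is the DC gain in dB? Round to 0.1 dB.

H(0) = 8e-07 · 1 / 1 ≈ 8e-07
20 log₁₀(8e-07) ≈ -121.94 dB

-121.9 dB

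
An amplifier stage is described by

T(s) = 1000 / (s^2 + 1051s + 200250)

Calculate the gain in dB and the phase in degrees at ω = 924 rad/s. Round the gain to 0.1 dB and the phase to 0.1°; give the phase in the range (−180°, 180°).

Substitute s = j924:
Numerator: 1000 = 1000 + j0
Denominator: (j924)^2 + 1051(j924) + 200250 = -653526 + j971124
|N| = √(1000² + 0²) ≈ 1000, ∠N ≈ 0.00°
|D| = √(653526² + 971124²) ≈ 1.1705e+06, ∠D ≈ 123.94°
|T| = 1000 / 1.1705e+06 ≈ 0.00085434
Gain = 20 log₁₀(0.00085434) ≈ -61.37 dB
∠T = 0.00° − 123.94° = -123.94°

-61.4 dB, -123.9°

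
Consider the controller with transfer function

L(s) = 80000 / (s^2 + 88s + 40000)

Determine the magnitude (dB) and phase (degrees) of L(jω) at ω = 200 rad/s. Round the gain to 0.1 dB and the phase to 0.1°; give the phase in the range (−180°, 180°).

At s = jω = j200:
quadratic: (j200)² + 88·j200 + 40000 = 0 + j17600 → |·| ≈ 17600, ∠ ≈ 90.00°
|L| = 80000 / 17600 ≈ 4.5455
Gain = 20 log₁₀(4.5455) ≈ 13.15 dB
∠L = 0.00° − 90.00° = -90.00°

13.2 dB, -90.0°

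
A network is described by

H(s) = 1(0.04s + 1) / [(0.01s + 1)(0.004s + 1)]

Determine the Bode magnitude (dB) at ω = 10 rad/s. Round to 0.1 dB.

0.6 dB

At ω = 10 rad/s:
zero (1 + j10·0.04) = 1 + j0.4 → |·| ≈ 1.077, ∠ ≈ 21.80°
pole (1 + j10·0.01) = 1 + j0.1 → |·| ≈ 1.005, ∠ ≈ 5.71°
pole (1 + j10·0.004) = 1 + j0.04 → |·| ≈ 1.0008, ∠ ≈ 2.29°
|H| = 1 · 1.077 / (1.005 · 1.0008) ≈ 1.0708
Gain = 20 log₁₀(1.0708) ≈ 0.59 dB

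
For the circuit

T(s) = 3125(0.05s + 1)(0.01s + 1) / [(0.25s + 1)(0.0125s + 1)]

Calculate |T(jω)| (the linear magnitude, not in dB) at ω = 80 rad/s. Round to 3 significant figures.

583

At ω = 80 rad/s:
zero (1 + j80·0.05) = 1 + j4 → |·| ≈ 4.1231, ∠ ≈ 75.96°
zero (1 + j80·0.01) = 1 + j0.8 → |·| ≈ 1.2806, ∠ ≈ 38.66°
pole (1 + j80·0.25) = 1 + j20 → |·| ≈ 20.025, ∠ ≈ 87.14°
pole (1 + j80·0.0125) = 1 + j1 → |·| ≈ 1.4142, ∠ ≈ 45.00°
|T| = 3125 · 4.1231 · 1.2806 / (20.025 · 1.4142) ≈ 582.65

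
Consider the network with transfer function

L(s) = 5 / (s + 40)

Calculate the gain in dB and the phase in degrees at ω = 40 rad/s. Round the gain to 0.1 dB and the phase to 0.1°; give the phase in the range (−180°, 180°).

-21.1 dB, -45.0°

Substitute s = j40:
Numerator: 5 = 5 + j0
Denominator: (j40) + 40 = 40 + j40
|N| = √(5² + 0²) ≈ 5, ∠N ≈ 0.00°
|D| = √(40² + 40²) ≈ 56.569, ∠D ≈ 45.00°
|L| = 5 / 56.569 ≈ 0.088388
Gain = 20 log₁₀(0.088388) ≈ -21.07 dB
∠L = 0.00° − 45.00° = -45.00°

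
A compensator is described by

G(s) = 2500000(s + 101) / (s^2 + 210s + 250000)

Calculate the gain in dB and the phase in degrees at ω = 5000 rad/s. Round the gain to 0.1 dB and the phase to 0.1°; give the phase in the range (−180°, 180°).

At s = jω = j5000:
zero (s+101): 101 + j5000 → |·| = √(101²+5000²) = √25010201 ≈ 5001, ∠ = arctan(5000/101) ≈ 88.84°
quadratic: (j5000)² + 210·j5000 + 250000 = -24750000 + j1050000 → |·| ≈ 2.4772e+07, ∠ ≈ 177.57°
|G| = 2500000 · 5001 / 2.4772e+07 ≈ 504.7
Gain = 20 log₁₀(504.7) ≈ 54.06 dB
∠G = 88.84° − 177.57° = -88.73°

54.1 dB, -88.7°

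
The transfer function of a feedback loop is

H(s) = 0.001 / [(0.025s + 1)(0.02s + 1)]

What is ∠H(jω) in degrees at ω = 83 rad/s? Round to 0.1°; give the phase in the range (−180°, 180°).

At ω = 83 rad/s:
pole (1 + j83·0.025) = 1 + j2.075 → |·| ≈ 2.3034, ∠ ≈ 64.27°
pole (1 + j83·0.02) = 1 + j1.66 → |·| ≈ 1.9379, ∠ ≈ 58.93°
∠H = (0°) − (64.27° + 58.93°) = -123.20°

-123.2°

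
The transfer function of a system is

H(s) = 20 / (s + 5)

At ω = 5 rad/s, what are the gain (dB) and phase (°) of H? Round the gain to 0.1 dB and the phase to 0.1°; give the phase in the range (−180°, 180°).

At s = jω = j5:
pole (s+5): 5 + j5 → |·| = √(5²+5²) = √50 ≈ 7.0711, ∠ = arctan(5/5) ≈ 45.00°
|H| = 20 / 7.0711 ≈ 2.8284
Gain = 20 log₁₀(2.8284) ≈ 9.03 dB
∠H = 0.00° − 45.00° = -45.00°

9.0 dB, -45.0°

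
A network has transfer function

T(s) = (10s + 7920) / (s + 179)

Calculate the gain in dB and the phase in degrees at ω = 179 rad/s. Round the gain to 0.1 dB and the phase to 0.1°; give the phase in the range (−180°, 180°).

30.1 dB, -32.3°

Substitute s = j179:
Numerator: 10(j179) + 7920 = 7920 + j1790
Denominator: (j179) + 179 = 179 + j179
|N| = √(7920² + 1790²) ≈ 8119.8, ∠N ≈ 12.74°
|D| = √(179² + 179²) ≈ 253.14, ∠D ≈ 45.00°
|T| = 8119.8 / 253.14 ≈ 32.076
Gain = 20 log₁₀(32.076) ≈ 30.12 dB
∠T = 12.74° − 45.00° = -32.26°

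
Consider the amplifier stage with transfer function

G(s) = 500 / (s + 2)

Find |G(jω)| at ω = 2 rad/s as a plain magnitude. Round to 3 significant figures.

Substitute s = j2:
Numerator: 500 = 500 + j0
Denominator: (j2) + 2 = 2 + j2
|N| = √(500² + 0²) ≈ 500, ∠N ≈ 0.00°
|D| = √(2² + 2²) ≈ 2.8284, ∠D ≈ 45.00°
|G| = 500 / 2.8284 ≈ 176.78

177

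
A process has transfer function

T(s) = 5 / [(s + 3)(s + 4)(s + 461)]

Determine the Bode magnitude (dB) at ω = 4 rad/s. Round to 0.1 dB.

-68.3 dB

At s = jω = j4:
pole (s+3): 3 + j4 → |·| = √(3²+4²) = √25 ≈ 5, ∠ = arctan(4/3) ≈ 53.13°
pole (s+4): 4 + j4 → |·| = √(4²+4²) = √32 ≈ 5.6569, ∠ = arctan(4/4) ≈ 45.00°
pole (s+461): 461 + j4 → |·| = √(461²+4²) = √212537 ≈ 461.02, ∠ = arctan(4/461) ≈ 0.50°
|T| = 5 / 13040 ≈ 0.00038344
Gain = 20 log₁₀(0.00038344) ≈ -68.33 dB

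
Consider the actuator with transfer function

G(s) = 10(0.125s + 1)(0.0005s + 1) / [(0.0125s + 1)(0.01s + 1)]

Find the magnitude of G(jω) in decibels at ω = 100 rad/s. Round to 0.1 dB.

34.9 dB

At ω = 100 rad/s:
zero (1 + j100·0.125) = 1 + j12.5 → |·| ≈ 12.54, ∠ ≈ 85.43°
zero (1 + j100·0.0005) = 1 + j0.05 → |·| ≈ 1.0012, ∠ ≈ 2.86°
pole (1 + j100·0.0125) = 1 + j1.25 → |·| ≈ 1.6008, ∠ ≈ 51.34°
pole (1 + j100·0.01) = 1 + j1 → |·| ≈ 1.4142, ∠ ≈ 45.00°
|G| = 10 · 12.54 · 1.0012 / (1.6008 · 1.4142) ≈ 55.459
Gain = 20 log₁₀(55.459) ≈ 34.88 dB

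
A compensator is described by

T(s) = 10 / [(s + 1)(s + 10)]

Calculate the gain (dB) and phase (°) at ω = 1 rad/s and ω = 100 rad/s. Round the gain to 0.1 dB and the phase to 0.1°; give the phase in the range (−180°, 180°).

ω = 1: -3.1 dB, -50.7°; ω = 100: -60.0 dB, -173.7°

At s = jω = j1:
pole (s+1): 1 + j1 → |·| = √(1²+1²) = √2 ≈ 1.4142, ∠ = arctan(1/1) ≈ 45.00°
pole (s+10): 10 + j1 → |·| = √(10²+1²) = √101 ≈ 10.05, ∠ = arctan(1/10) ≈ 5.71°
|T| = 10 / 14.213 ≈ 0.70358
Gain = 20 log₁₀(0.70358) ≈ -3.05 dB
∠T = 0.00° − 50.71° = -50.71°

At s = jω = j100:
pole (s+1): 1 + j100 → |·| = √(1²+100²) = √10001 ≈ 100, ∠ = arctan(100/1) ≈ 89.43°
pole (s+10): 10 + j100 → |·| = √(10²+100²) = √10100 ≈ 100.5, ∠ = arctan(100/10) ≈ 84.29°
|T| = 10 / 10050 ≈ 0.00099502
Gain = 20 log₁₀(0.00099502) ≈ -60.04 dB
∠T = 0.00° − 173.72° = -173.72°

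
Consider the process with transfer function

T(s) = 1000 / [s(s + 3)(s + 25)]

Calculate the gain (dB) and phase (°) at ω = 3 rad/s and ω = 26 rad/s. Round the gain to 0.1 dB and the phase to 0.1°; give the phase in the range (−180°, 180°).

At s = jω = j3:
pole (s+3): 3 + j3 → |·| = √(3²+3²) = √18 ≈ 4.2426, ∠ = arctan(3/3) ≈ 45.00°
pole (s+25): 25 + j3 → |·| = √(25²+3²) = √634 ≈ 25.179, ∠ = arctan(3/25) ≈ 6.84°
pole at origin: |s| = 3, ∠ = 90.00° (in denominator)
|T| = 1000 / 320.47 ≈ 3.1204
Gain = 20 log₁₀(3.1204) ≈ 9.88 dB
∠T = 0.00° − 141.84° = -141.84°

At s = jω = j26:
pole (s+3): 3 + j26 → |·| = √(3²+26²) = √685 ≈ 26.173, ∠ = arctan(26/3) ≈ 83.42°
pole (s+25): 25 + j26 → |·| = √(25²+26²) = √1301 ≈ 36.069, ∠ = arctan(26/25) ≈ 46.12°
pole at origin: |s| = 26, ∠ = 90.00° (in denominator)
|T| = 1000 / 24545 ≈ 0.040741
Gain = 20 log₁₀(0.040741) ≈ -27.80 dB
∠T = 0.00° − 219.54° = -219.54° ≡ 140.46° (principal value)

ω = 3: 9.9 dB, -141.8°; ω = 26: -27.8 dB, 140.5°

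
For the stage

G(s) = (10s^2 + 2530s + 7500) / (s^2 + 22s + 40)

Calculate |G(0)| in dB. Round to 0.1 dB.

45.5 dB

G(0) = 7500 / 40 = 187.5
20 log₁₀(187.5) ≈ 45.46 dB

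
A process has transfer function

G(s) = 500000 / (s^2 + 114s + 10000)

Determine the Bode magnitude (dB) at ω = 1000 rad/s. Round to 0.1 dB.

At s = jω = j1000:
quadratic: (j1000)² + 114·j1000 + 10000 = -990000 + j114000 → |·| ≈ 9.9654e+05, ∠ ≈ 173.43°
|G| = 500000 / 9.9654e+05 ≈ 0.50174
Gain = 20 log₁₀(0.50174) ≈ -5.99 dB

-6.0 dB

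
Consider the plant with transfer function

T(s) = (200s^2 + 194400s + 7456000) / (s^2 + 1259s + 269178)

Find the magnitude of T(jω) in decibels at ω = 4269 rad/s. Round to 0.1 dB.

46.0 dB

Substitute s = j4269:
Numerator: 200(j4269)^2 + 194400(j4269) + 7456000 = -3637416200 + j829893600
Denominator: (j4269)^2 + 1259(j4269) + 269178 = -17955183 + j5374671
|N| = √(3637416200² + 829893600²) ≈ 3.7309e+09, ∠N ≈ 167.15°
|D| = √(17955183² + 5374671²) ≈ 1.8742e+07, ∠D ≈ 163.34°
|T| = 3.7309e+09 / 1.8742e+07 ≈ 199.07
Gain = 20 log₁₀(199.07) ≈ 45.98 dB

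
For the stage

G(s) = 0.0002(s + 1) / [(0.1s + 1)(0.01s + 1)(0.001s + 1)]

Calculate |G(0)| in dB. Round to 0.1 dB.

G(0) = 0.0002 · 1 / 1 = 0.0002
20 log₁₀(0.0002) ≈ -73.98 dB

-74.0 dB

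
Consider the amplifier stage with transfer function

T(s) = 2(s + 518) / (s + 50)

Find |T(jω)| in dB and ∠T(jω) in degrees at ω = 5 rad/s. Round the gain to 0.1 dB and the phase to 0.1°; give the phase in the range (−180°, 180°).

At s = jω = j5:
zero (s+518): 518 + j5 → |·| = √(518²+5²) = √268349 ≈ 518.02, ∠ = arctan(5/518) ≈ 0.55°
pole (s+50): 50 + j5 → |·| = √(50²+5²) = √2525 ≈ 50.249, ∠ = arctan(5/50) ≈ 5.71°
|T| = 2 · 518.02 / 50.249 ≈ 20.618
Gain = 20 log₁₀(20.618) ≈ 26.28 dB
∠T = 0.55° − 5.71° = -5.16°

26.3 dB, -5.2°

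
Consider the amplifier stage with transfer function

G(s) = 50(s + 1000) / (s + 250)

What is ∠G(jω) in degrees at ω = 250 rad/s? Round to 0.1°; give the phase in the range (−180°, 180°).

-31.0°

At s = jω = j250:
zero (s+1000): 1000 + j250 → |·| = √(1000²+250²) = √1062500 ≈ 1030.8, ∠ = arctan(250/1000) ≈ 14.04°
pole (s+250): 250 + j250 → |·| = √(250²+250²) = √125000 ≈ 353.55, ∠ = arctan(250/250) ≈ 45.00°
∠G = 14.04° − 45.00° = -30.96°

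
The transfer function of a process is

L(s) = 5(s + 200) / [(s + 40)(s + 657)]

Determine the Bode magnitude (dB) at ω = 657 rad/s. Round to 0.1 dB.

-45.0 dB

At s = jω = j657:
zero (s+200): 200 + j657 → |·| = √(200²+657²) = √471649 ≈ 686.77, ∠ = arctan(657/200) ≈ 73.07°
pole (s+40): 40 + j657 → |·| = √(40²+657²) = √433249 ≈ 658.22, ∠ = arctan(657/40) ≈ 86.52°
pole (s+657): 657 + j657 → |·| = √(657²+657²) = √863298 ≈ 929.14, ∠ = arctan(657/657) ≈ 45.00°
|L| = 5 · 686.77 / 6.1158e+05 ≈ 0.0056147
Gain = 20 log₁₀(0.0056147) ≈ -45.01 dB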